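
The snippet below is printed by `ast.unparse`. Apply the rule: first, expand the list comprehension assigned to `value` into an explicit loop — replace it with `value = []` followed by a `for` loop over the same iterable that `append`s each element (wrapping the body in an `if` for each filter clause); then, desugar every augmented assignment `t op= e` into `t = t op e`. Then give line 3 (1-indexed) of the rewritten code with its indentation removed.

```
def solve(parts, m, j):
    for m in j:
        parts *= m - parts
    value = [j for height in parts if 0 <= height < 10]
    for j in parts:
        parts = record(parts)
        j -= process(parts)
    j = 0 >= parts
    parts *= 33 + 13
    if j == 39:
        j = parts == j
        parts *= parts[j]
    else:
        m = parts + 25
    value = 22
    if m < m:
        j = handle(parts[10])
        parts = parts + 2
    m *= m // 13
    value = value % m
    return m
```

Transformed code:
def solve(parts, m, j):
    for m in j:
        parts = parts * (m - parts)
    value = []
    for height in parts:
        if 0 <= height < 10:
            value.append(j)
    for j in parts:
        parts = record(parts)
        j = j - process(parts)
    j = 0 >= parts
    parts = parts * (33 + 13)
    if j == 39:
        j = parts == j
        parts = parts * parts[j]
    else:
        m = parts + 25
    value = 22
    if m < m:
        j = handle(parts[10])
        parts = parts + 2
    m = m * (m // 13)
    value = value % m
    return m

parts = parts * (m - parts)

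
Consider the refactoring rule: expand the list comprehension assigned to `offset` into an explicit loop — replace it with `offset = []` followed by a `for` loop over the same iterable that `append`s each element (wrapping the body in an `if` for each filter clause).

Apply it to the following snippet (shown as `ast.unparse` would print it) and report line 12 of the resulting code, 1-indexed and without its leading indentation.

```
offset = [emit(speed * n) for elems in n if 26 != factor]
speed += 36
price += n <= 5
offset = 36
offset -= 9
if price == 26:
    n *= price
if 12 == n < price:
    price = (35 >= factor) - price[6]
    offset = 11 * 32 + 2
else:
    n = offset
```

Transformed code:
offset = []
for elems in n:
    if 26 != factor:
        offset.append(emit(speed * n))
speed += 36
price += n <= 5
offset = 36
offset -= 9
if price == 26:
    n *= price
if 12 == n < price:
    price = (35 >= factor) - price[6]
    offset = 11 * 32 + 2
else:
    n = offset

price = (35 >= factor) - price[6]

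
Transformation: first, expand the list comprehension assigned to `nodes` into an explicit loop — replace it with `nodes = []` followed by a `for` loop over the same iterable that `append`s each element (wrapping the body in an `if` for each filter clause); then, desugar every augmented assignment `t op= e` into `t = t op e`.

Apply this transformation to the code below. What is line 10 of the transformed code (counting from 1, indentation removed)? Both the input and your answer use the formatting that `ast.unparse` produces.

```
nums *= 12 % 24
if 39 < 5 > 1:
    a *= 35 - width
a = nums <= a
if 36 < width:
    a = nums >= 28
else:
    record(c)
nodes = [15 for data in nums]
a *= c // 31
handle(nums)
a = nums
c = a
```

for data in nums:

Transformed code:
nums = nums * (12 % 24)
if 39 < 5 > 1:
    a = a * (35 - width)
a = nums <= a
if 36 < width:
    a = nums >= 28
else:
    record(c)
nodes = []
for data in nums:
    nodes.append(15)
a = a * (c // 31)
handle(nums)
a = nums
c = a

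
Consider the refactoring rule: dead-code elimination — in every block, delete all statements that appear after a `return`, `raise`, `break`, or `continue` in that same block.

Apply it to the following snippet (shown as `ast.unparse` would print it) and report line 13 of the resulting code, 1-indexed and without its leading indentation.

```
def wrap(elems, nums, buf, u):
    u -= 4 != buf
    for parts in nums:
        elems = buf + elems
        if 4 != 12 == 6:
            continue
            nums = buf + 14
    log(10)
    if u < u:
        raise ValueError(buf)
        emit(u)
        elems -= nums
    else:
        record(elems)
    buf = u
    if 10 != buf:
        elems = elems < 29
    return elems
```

if 10 != buf:

Transformed code:
def wrap(elems, nums, buf, u):
    u -= 4 != buf
    for parts in nums:
        elems = buf + elems
        if 4 != 12 == 6:
            continue
    log(10)
    if u < u:
        raise ValueError(buf)
    else:
        record(elems)
    buf = u
    if 10 != buf:
        elems = elems < 29
    return elems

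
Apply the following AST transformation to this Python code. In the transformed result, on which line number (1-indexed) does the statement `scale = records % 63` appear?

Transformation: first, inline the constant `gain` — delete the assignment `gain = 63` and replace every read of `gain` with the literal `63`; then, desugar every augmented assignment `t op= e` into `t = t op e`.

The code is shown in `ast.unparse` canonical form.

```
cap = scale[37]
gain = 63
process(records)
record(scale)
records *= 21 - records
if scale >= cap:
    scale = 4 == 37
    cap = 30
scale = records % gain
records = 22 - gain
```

Transformed code:
cap = scale[37]
process(records)
record(scale)
records = records * (21 - records)
if scale >= cap:
    scale = 4 == 37
    cap = 30
scale = records % 63
records = 22 - 63

8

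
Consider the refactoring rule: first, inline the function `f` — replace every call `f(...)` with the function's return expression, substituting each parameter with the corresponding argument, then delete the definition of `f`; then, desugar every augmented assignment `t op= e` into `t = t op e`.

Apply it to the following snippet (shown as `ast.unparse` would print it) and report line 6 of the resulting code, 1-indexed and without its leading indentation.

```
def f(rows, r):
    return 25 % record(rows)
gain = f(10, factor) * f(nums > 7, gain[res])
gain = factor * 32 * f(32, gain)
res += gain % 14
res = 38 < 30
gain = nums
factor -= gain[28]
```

factor = factor - gain[28]

Transformed code:
gain = 25 % record(10) * (25 % record(nums > 7))
gain = factor * 32 * (25 % record(32))
res = res + gain % 14
res = 38 < 30
gain = nums
factor = factor - gain[28]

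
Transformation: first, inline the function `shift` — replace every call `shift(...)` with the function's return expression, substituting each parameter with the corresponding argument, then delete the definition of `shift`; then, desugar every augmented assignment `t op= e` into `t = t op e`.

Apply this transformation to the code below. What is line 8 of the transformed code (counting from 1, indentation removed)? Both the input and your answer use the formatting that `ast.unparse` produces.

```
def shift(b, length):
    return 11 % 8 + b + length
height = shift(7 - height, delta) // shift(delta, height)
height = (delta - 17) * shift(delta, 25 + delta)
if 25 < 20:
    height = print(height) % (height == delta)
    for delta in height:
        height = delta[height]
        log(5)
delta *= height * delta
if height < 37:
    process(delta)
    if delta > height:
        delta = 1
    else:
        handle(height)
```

delta = delta * (height * delta)

Transformed code:
height = (11 % 8 + (7 - height) + delta) // (11 % 8 + delta + height)
height = (delta - 17) * (11 % 8 + delta + (25 + delta))
if 25 < 20:
    height = print(height) % (height == delta)
    for delta in height:
        height = delta[height]
        log(5)
delta = delta * (height * delta)
if height < 37:
    process(delta)
    if delta > height:
        delta = 1
    else:
        handle(height)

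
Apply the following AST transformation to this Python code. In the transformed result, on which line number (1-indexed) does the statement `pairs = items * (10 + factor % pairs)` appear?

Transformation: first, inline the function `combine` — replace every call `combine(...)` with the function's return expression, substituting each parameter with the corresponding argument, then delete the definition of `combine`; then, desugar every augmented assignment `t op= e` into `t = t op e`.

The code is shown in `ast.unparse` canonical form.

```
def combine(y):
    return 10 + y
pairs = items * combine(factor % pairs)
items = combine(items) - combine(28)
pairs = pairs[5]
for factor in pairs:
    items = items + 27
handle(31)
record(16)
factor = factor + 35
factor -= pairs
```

1

Transformed code:
pairs = items * (10 + factor % pairs)
items = 10 + items - (10 + 28)
pairs = pairs[5]
for factor in pairs:
    items = items + 27
handle(31)
record(16)
factor = factor + 35
factor = factor - pairs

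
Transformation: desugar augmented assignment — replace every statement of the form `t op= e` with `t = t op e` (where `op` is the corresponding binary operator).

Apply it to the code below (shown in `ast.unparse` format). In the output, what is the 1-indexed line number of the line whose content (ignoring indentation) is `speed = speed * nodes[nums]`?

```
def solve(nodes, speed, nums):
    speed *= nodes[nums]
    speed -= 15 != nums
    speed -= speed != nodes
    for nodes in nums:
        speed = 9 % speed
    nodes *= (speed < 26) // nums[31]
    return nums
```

Transformed code:
def solve(nodes, speed, nums):
    speed = speed * nodes[nums]
    speed = speed - (15 != nums)
    speed = speed - (speed != nodes)
    for nodes in nums:
        speed = 9 % speed
    nodes = nodes * ((speed < 26) // nums[31])
    return nums

2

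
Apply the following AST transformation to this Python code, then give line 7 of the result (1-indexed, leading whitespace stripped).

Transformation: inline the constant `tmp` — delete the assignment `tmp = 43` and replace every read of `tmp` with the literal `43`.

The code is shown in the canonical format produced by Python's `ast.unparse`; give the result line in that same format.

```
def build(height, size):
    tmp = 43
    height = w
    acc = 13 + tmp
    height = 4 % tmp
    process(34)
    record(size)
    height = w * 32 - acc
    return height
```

Transformed code:
def build(height, size):
    height = w
    acc = 13 + 43
    height = 4 % 43
    process(34)
    record(size)
    height = w * 32 - acc
    return height

height = w * 32 - acc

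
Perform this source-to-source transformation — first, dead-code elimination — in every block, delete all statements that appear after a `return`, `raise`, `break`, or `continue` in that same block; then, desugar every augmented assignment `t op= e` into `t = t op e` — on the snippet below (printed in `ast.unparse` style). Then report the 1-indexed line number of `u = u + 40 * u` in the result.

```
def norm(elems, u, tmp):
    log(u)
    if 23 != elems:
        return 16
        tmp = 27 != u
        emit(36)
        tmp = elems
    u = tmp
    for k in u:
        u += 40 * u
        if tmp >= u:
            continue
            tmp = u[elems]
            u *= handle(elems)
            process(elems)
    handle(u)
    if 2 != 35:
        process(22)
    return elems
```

Transformed code:
def norm(elems, u, tmp):
    log(u)
    if 23 != elems:
        return 16
    u = tmp
    for k in u:
        u = u + 40 * u
        if tmp >= u:
            continue
    handle(u)
    if 2 != 35:
        process(22)
    return elems

7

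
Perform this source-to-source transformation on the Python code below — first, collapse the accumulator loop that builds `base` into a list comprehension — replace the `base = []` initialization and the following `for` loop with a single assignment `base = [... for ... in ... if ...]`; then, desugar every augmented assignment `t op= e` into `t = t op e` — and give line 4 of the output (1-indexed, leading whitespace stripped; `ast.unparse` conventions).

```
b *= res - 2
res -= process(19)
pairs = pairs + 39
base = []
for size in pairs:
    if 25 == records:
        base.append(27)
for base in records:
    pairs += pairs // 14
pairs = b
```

base = [27 for size in pairs if 25 == records]

Transformed code:
b = b * (res - 2)
res = res - process(19)
pairs = pairs + 39
base = [27 for size in pairs if 25 == records]
for base in records:
    pairs = pairs + pairs // 14
pairs = b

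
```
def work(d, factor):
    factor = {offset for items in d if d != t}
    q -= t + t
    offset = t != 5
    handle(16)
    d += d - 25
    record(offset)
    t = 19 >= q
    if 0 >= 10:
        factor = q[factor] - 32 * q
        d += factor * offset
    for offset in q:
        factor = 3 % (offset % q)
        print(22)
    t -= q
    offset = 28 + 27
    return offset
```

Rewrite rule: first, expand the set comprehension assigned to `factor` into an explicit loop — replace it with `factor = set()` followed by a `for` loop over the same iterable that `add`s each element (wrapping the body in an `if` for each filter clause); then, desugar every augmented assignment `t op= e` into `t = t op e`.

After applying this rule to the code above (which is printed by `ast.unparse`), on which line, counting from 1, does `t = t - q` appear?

18

Transformed code:
def work(d, factor):
    factor = set()
    for items in d:
        if d != t:
            factor.add(offset)
    q = q - (t + t)
    offset = t != 5
    handle(16)
    d = d + (d - 25)
    record(offset)
    t = 19 >= q
    if 0 >= 10:
        factor = q[factor] - 32 * q
        d = d + factor * offset
    for offset in q:
        factor = 3 % (offset % q)
        print(22)
    t = t - q
    offset = 28 + 27
    return offset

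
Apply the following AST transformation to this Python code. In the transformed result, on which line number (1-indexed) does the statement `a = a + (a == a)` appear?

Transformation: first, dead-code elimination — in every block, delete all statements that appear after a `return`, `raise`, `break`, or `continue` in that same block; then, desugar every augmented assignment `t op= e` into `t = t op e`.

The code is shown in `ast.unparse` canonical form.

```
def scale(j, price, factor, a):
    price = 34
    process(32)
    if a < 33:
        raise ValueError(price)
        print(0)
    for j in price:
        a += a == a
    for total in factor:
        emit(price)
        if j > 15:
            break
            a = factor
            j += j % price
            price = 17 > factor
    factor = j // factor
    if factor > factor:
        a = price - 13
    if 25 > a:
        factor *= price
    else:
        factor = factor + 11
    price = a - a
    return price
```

7

Transformed code:
def scale(j, price, factor, a):
    price = 34
    process(32)
    if a < 33:
        raise ValueError(price)
    for j in price:
        a = a + (a == a)
    for total in factor:
        emit(price)
        if j > 15:
            break
    factor = j // factor
    if factor > factor:
        a = price - 13
    if 25 > a:
        factor = factor * price
    else:
        factor = factor + 11
    price = a - a
    return price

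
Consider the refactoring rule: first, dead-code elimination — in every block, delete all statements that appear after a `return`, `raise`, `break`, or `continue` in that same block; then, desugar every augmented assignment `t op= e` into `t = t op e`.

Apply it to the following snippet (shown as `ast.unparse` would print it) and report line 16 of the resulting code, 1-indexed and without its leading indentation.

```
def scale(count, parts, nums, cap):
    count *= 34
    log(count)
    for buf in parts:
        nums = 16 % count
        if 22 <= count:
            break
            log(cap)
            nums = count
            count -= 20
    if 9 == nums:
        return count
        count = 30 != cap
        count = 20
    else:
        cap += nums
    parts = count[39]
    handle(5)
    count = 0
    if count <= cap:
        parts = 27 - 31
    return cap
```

parts = 27 - 31

Transformed code:
def scale(count, parts, nums, cap):
    count = count * 34
    log(count)
    for buf in parts:
        nums = 16 % count
        if 22 <= count:
            break
    if 9 == nums:
        return count
    else:
        cap = cap + nums
    parts = count[39]
    handle(5)
    count = 0
    if count <= cap:
        parts = 27 - 31
    return cap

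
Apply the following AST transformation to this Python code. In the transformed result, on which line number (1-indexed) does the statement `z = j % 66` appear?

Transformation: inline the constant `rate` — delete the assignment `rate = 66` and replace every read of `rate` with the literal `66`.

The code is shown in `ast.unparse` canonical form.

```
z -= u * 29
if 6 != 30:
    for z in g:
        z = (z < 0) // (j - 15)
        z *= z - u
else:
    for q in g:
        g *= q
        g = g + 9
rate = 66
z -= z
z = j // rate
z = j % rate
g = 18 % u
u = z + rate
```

12

Transformed code:
z -= u * 29
if 6 != 30:
    for z in g:
        z = (z < 0) // (j - 15)
        z *= z - u
else:
    for q in g:
        g *= q
        g = g + 9
z -= z
z = j // 66
z = j % 66
g = 18 % u
u = z + 66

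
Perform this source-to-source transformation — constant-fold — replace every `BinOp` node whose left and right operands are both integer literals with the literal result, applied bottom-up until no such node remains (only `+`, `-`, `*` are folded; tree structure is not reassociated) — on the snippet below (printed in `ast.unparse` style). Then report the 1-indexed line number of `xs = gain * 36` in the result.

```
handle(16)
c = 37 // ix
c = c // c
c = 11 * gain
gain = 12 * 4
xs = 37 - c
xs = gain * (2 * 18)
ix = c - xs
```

7

Transformed code:
handle(16)
c = 37 // ix
c = c // c
c = 11 * gain
gain = 48
xs = 37 - c
xs = gain * 36
ix = c - xs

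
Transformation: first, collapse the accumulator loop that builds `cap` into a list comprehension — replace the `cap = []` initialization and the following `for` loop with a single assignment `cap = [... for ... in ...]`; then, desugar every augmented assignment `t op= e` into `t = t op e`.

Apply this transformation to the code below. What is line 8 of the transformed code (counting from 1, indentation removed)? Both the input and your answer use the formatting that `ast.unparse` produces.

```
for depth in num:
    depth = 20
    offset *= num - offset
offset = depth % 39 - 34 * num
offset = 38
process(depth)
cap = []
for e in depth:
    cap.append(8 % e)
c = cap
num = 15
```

Transformed code:
for depth in num:
    depth = 20
    offset = offset * (num - offset)
offset = depth % 39 - 34 * num
offset = 38
process(depth)
cap = [8 % e for e in depth]
c = cap
num = 15

c = cap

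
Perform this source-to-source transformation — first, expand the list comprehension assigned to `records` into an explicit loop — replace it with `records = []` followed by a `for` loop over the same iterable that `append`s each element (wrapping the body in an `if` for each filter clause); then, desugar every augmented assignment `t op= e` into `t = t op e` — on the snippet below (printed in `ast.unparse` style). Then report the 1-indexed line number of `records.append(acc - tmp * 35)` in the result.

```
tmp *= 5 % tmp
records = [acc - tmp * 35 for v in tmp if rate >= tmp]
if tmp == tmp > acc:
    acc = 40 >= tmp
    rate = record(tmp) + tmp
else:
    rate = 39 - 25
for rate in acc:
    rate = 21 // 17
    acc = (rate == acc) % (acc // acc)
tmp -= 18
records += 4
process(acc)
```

Transformed code:
tmp = tmp * (5 % tmp)
records = []
for v in tmp:
    if rate >= tmp:
        records.append(acc - tmp * 35)
if tmp == tmp > acc:
    acc = 40 >= tmp
    rate = record(tmp) + tmp
else:
    rate = 39 - 25
for rate in acc:
    rate = 21 // 17
    acc = (rate == acc) % (acc // acc)
tmp = tmp - 18
records = records + 4
process(acc)

5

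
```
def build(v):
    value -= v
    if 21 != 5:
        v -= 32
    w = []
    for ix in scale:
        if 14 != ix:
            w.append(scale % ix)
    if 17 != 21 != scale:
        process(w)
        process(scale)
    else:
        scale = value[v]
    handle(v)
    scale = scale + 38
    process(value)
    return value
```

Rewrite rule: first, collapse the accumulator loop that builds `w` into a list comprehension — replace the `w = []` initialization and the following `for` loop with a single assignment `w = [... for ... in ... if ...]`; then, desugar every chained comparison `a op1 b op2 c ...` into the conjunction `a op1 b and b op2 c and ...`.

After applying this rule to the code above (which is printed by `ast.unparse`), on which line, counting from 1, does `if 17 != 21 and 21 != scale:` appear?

Transformed code:
def build(v):
    value -= v
    if 21 != 5:
        v -= 32
    w = [scale % ix for ix in scale if 14 != ix]
    if 17 != 21 and 21 != scale:
        process(w)
        process(scale)
    else:
        scale = value[v]
    handle(v)
    scale = scale + 38
    process(value)
    return value

6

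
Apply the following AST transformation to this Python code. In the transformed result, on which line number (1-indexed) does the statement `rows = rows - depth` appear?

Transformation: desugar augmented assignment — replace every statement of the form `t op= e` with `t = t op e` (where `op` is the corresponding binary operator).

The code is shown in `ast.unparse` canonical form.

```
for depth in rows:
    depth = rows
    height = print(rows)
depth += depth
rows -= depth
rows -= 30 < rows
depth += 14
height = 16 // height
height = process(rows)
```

Transformed code:
for depth in rows:
    depth = rows
    height = print(rows)
depth = depth + depth
rows = rows - depth
rows = rows - (30 < rows)
depth = depth + 14
height = 16 // height
height = process(rows)

5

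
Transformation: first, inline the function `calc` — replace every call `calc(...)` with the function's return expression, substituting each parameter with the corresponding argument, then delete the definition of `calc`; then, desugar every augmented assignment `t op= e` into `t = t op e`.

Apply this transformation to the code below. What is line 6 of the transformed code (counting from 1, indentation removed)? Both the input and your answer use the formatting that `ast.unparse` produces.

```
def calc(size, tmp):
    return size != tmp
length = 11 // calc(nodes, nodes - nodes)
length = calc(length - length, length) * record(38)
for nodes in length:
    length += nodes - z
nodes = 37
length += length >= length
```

Transformed code:
length = 11 // (nodes != nodes - nodes)
length = (length - length != length) * record(38)
for nodes in length:
    length = length + (nodes - z)
nodes = 37
length = length + (length >= length)

length = length + (length >= length)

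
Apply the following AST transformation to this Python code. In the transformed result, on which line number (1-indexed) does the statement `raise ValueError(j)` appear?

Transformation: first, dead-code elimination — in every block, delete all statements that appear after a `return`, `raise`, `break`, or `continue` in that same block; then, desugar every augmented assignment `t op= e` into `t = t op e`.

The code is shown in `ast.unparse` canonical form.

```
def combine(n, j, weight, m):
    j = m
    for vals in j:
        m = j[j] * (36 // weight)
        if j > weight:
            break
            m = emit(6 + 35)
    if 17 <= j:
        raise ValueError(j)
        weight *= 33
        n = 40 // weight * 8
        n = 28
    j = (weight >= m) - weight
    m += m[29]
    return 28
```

Transformed code:
def combine(n, j, weight, m):
    j = m
    for vals in j:
        m = j[j] * (36 // weight)
        if j > weight:
            break
    if 17 <= j:
        raise ValueError(j)
    j = (weight >= m) - weight
    m = m + m[29]
    return 28

8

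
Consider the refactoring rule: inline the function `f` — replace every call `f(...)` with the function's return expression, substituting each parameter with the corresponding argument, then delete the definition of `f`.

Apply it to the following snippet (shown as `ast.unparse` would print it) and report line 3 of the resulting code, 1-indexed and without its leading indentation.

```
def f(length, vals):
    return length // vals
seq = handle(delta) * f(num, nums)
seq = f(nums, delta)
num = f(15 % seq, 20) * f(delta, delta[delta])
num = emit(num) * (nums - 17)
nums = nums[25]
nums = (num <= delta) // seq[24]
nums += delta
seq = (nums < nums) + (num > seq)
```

Transformed code:
seq = handle(delta) * (num // nums)
seq = nums // delta
num = 15 % seq // 20 * (delta // delta[delta])
num = emit(num) * (nums - 17)
nums = nums[25]
nums = (num <= delta) // seq[24]
nums += delta
seq = (nums < nums) + (num > seq)

num = 15 % seq // 20 * (delta // delta[delta])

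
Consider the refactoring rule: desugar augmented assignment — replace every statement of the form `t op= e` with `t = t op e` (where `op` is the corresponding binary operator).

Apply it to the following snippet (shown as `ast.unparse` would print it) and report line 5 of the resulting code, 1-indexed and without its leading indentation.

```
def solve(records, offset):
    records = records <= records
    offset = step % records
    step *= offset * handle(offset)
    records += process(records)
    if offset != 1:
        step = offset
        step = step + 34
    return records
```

Transformed code:
def solve(records, offset):
    records = records <= records
    offset = step % records
    step = step * (offset * handle(offset))
    records = records + process(records)
    if offset != 1:
        step = offset
        step = step + 34
    return records

records = records + process(records)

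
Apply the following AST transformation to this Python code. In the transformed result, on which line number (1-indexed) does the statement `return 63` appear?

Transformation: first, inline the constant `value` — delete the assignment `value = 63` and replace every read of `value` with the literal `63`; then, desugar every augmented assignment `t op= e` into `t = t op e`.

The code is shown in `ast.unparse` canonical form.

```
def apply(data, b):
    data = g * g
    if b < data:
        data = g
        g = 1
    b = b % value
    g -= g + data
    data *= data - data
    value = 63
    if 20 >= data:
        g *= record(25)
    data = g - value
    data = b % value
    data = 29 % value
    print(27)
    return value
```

15

Transformed code:
def apply(data, b):
    data = g * g
    if b < data:
        data = g
        g = 1
    b = b % 63
    g = g - (g + data)
    data = data * (data - data)
    if 20 >= data:
        g = g * record(25)
    data = g - 63
    data = b % 63
    data = 29 % 63
    print(27)
    return 63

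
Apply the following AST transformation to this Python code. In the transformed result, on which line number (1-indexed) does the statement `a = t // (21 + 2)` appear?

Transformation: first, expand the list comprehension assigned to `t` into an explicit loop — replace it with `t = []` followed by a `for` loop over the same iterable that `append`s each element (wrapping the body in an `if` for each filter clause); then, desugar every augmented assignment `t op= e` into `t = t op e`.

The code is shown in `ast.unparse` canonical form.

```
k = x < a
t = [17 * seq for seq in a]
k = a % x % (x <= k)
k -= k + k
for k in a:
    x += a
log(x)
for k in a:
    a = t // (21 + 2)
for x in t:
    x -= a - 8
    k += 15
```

11

Transformed code:
k = x < a
t = []
for seq in a:
    t.append(17 * seq)
k = a % x % (x <= k)
k = k - (k + k)
for k in a:
    x = x + a
log(x)
for k in a:
    a = t // (21 + 2)
for x in t:
    x = x - (a - 8)
    k = k + 15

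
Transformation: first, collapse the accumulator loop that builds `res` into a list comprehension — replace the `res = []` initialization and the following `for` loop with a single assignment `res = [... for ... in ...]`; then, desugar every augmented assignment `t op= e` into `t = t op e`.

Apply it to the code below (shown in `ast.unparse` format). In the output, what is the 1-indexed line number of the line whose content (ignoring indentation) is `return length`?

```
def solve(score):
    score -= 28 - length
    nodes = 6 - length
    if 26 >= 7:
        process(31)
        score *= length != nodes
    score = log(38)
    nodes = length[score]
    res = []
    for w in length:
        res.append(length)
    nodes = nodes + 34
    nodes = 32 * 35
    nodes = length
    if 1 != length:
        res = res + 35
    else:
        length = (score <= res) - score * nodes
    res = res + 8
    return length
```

Transformed code:
def solve(score):
    score = score - (28 - length)
    nodes = 6 - length
    if 26 >= 7:
        process(31)
        score = score * (length != nodes)
    score = log(38)
    nodes = length[score]
    res = [length for w in length]
    nodes = nodes + 34
    nodes = 32 * 35
    nodes = length
    if 1 != length:
        res = res + 35
    else:
        length = (score <= res) - score * nodes
    res = res + 8
    return length

18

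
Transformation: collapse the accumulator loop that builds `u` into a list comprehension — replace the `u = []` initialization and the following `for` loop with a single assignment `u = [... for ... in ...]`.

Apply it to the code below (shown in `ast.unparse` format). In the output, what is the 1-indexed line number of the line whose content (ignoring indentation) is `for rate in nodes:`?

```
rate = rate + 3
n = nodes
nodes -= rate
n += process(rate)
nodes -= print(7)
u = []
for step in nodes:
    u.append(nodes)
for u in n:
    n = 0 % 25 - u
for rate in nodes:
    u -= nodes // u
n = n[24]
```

Transformed code:
rate = rate + 3
n = nodes
nodes -= rate
n += process(rate)
nodes -= print(7)
u = [nodes for step in nodes]
for u in n:
    n = 0 % 25 - u
for rate in nodes:
    u -= nodes // u
n = n[24]

9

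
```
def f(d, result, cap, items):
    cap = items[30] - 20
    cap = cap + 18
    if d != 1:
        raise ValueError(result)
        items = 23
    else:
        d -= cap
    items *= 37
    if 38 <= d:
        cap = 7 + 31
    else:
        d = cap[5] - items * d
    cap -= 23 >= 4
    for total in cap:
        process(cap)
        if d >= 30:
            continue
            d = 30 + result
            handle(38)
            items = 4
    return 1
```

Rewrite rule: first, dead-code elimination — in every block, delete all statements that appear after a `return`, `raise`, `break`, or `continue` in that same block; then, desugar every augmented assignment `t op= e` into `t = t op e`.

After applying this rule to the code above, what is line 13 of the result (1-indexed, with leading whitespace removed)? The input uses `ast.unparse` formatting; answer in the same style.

Transformed code:
def f(d, result, cap, items):
    cap = items[30] - 20
    cap = cap + 18
    if d != 1:
        raise ValueError(result)
    else:
        d = d - cap
    items = items * 37
    if 38 <= d:
        cap = 7 + 31
    else:
        d = cap[5] - items * d
    cap = cap - (23 >= 4)
    for total in cap:
        process(cap)
        if d >= 30:
            continue
    return 1

cap = cap - (23 >= 4)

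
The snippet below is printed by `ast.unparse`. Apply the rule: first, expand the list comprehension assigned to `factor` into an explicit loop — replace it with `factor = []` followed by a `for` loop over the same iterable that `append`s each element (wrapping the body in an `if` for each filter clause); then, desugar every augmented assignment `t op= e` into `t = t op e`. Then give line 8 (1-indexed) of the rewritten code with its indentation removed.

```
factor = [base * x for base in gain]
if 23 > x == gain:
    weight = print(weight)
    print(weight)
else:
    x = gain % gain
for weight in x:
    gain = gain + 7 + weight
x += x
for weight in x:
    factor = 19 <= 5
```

x = gain % gain

Transformed code:
factor = []
for base in gain:
    factor.append(base * x)
if 23 > x == gain:
    weight = print(weight)
    print(weight)
else:
    x = gain % gain
for weight in x:
    gain = gain + 7 + weight
x = x + x
for weight in x:
    factor = 19 <= 5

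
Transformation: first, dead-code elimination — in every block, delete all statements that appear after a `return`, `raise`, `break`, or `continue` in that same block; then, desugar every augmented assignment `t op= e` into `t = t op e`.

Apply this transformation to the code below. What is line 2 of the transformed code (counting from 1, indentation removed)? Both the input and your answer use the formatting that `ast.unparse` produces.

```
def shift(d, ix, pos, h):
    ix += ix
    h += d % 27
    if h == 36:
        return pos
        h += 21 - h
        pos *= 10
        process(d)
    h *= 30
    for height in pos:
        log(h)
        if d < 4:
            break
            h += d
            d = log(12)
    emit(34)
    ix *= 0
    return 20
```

ix = ix + ix

Transformed code:
def shift(d, ix, pos, h):
    ix = ix + ix
    h = h + d % 27
    if h == 36:
        return pos
    h = h * 30
    for height in pos:
        log(h)
        if d < 4:
            break
    emit(34)
    ix = ix * 0
    return 20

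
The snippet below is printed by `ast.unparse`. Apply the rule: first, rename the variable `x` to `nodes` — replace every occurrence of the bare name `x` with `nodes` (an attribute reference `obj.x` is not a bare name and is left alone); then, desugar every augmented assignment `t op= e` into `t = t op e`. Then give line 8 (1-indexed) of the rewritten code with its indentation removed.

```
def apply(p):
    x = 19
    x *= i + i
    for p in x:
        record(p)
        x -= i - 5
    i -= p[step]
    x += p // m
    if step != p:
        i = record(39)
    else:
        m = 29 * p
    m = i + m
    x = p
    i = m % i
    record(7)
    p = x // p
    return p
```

nodes = nodes + p // m

Transformed code:
def apply(p):
    nodes = 19
    nodes = nodes * (i + i)
    for p in nodes:
        record(p)
        nodes = nodes - (i - 5)
    i = i - p[step]
    nodes = nodes + p // m
    if step != p:
        i = record(39)
    else:
        m = 29 * p
    m = i + m
    nodes = p
    i = m % i
    record(7)
    p = nodes // p
    return p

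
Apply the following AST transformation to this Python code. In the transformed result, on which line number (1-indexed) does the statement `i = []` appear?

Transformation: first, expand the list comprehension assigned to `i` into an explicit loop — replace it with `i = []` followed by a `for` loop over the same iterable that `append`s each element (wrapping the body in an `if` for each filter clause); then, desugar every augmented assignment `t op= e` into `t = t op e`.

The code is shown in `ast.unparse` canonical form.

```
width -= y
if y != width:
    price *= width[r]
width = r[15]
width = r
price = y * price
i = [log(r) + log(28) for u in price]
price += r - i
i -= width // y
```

Transformed code:
width = width - y
if y != width:
    price = price * width[r]
width = r[15]
width = r
price = y * price
i = []
for u in price:
    i.append(log(r) + log(28))
price = price + (r - i)
i = i - width // y

7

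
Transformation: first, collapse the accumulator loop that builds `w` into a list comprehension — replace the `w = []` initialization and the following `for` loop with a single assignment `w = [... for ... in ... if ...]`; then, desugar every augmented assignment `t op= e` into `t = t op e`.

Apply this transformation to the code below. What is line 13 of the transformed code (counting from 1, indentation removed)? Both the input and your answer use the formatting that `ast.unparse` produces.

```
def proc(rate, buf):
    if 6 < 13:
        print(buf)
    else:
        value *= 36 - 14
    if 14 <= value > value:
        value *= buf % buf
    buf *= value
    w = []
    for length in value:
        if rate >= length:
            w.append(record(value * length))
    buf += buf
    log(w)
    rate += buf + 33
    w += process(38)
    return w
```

Transformed code:
def proc(rate, buf):
    if 6 < 13:
        print(buf)
    else:
        value = value * (36 - 14)
    if 14 <= value > value:
        value = value * (buf % buf)
    buf = buf * value
    w = [record(value * length) for length in value if rate >= length]
    buf = buf + buf
    log(w)
    rate = rate + (buf + 33)
    w = w + process(38)
    return w

w = w + process(38)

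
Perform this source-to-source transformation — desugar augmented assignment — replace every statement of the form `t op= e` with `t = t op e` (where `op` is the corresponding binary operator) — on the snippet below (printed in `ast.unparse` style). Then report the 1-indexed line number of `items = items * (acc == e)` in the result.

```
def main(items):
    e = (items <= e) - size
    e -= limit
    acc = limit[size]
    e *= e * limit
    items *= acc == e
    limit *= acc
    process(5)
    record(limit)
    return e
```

6

Transformed code:
def main(items):
    e = (items <= e) - size
    e = e - limit
    acc = limit[size]
    e = e * (e * limit)
    items = items * (acc == e)
    limit = limit * acc
    process(5)
    record(limit)
    return e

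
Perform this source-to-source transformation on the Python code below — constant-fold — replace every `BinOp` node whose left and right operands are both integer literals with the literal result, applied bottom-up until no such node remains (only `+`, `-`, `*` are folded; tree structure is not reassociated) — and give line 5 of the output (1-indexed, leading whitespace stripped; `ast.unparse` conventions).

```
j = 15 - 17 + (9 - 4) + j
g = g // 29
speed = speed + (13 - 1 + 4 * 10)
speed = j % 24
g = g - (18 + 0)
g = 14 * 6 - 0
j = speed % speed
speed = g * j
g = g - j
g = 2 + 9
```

Transformed code:
j = 3 + j
g = g // 29
speed = speed + 52
speed = j % 24
g = g - 18
g = 84
j = speed % speed
speed = g * j
g = g - j
g = 11

g = g - 18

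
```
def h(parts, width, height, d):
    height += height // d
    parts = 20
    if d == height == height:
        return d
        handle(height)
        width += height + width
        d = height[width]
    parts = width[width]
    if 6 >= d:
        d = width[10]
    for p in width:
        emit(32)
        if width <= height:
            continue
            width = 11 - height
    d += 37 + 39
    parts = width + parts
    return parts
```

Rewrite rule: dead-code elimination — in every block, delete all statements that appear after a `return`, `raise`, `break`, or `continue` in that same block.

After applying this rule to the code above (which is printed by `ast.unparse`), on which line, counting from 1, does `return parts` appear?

Transformed code:
def h(parts, width, height, d):
    height += height // d
    parts = 20
    if d == height == height:
        return d
    parts = width[width]
    if 6 >= d:
        d = width[10]
    for p in width:
        emit(32)
        if width <= height:
            continue
    d += 37 + 39
    parts = width + parts
    return parts

15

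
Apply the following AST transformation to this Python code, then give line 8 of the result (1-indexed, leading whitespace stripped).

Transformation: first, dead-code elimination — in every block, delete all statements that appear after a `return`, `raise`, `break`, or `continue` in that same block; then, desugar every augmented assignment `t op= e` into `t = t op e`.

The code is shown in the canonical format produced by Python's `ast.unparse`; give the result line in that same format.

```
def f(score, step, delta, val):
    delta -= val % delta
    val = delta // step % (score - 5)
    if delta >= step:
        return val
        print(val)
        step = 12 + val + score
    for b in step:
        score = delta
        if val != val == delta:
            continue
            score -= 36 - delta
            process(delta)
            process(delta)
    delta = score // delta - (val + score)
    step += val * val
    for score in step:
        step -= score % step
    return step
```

Transformed code:
def f(score, step, delta, val):
    delta = delta - val % delta
    val = delta // step % (score - 5)
    if delta >= step:
        return val
    for b in step:
        score = delta
        if val != val == delta:
            continue
    delta = score // delta - (val + score)
    step = step + val * val
    for score in step:
        step = step - score % step
    return step

if val != val == delta: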